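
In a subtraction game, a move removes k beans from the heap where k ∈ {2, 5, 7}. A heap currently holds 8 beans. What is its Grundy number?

Compute g(0), g(1), … for moves {2, 5, 7}:
k:     0  1  2  3  4  5  6  7  8
g(k):  0  0  1  1  0  2  1  3  2
So g(8) = 2.

2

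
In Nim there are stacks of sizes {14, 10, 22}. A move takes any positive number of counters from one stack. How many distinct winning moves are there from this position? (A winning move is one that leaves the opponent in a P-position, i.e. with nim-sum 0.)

In binary:
  01110  (14)
  01010  (10)
  10110  (22)
  -----
  10010  (18)
The overall nim-sum is X = 18. A stack of size p has a winning move iff p XOR X < p (reduce it to p XOR X).
  14: 14 XOR 18 = 28 ≥ 14 — no move.
  10: 10 XOR 18 = 24 ≥ 10 — no move.
  22: 22 XOR 18 = 4 < 22 — winning move (to 4).
That gives 1 winning move.

1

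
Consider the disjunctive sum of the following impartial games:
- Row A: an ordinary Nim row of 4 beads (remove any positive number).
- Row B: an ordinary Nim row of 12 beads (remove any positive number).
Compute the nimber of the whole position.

Row A is a plain Nim row of size 4, so its Grundy value is 4.
Row B is a plain Nim row of size 12, so its Grundy value is 12.
By the Sprague-Grundy theorem, the Grundy value of a sum of independent games is the XOR of the component values.
Combined value = 4 XOR 12 = 8.

8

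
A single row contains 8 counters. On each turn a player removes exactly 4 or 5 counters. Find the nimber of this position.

Grundy values for subtraction set {4, 5}:
g(0) = mex{} = 0
g(1) = mex{} = 0
g(2) = mex{} = 0
g(3) = mex{} = 0
g(4) = mex{0} = 1
g(5) = mex{0} = 1
g(6) = mex{0} = 1
g(7) = mex{0} = 1
g(8) = mex{0,1} = 2
So g(8) = 2.

2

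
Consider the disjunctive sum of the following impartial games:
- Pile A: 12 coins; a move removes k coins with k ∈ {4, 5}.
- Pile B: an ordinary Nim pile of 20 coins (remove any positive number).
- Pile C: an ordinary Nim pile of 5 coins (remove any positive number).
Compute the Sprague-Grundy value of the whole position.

17

For pile A, compute g(0), g(1), … with moves {4, 5}:
g(0) = mex{} = 0
g(1) = mex{} = 0
g(2) = mex{} = 0
g(3) = mex{} = 0
g(4) = mex{0} = 1
g(5) = mex{0} = 1
g(6) = mex{0} = 1
g(7) = mex{0} = 1
g(8) = mex{0,1} = 2
g(9) = mex{1} = 0
g(10) = mex{1} = 0
g(11) = mex{1} = 0
g(12) = mex{1,2} = 0
So g(12) = 0.
Pile B is a plain Nim pile of size 20, so its Grundy value is 20.
Pile C is a plain Nim pile of size 5, so its Grundy value is 5.
By the Sprague-Grundy theorem, the Grundy value of a sum of independent games is the XOR of the component values.
Combined value = 0 ⊕ 20 ⊕ 5 = 17.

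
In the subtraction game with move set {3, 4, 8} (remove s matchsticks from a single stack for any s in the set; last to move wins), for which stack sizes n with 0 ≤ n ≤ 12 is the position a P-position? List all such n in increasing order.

0, 1, 2, 7, 12

Compute g(0), g(1), … for moves {3, 4, 8}:
k:     0  1  2  3  4  5  6  7  8  9 10 11 12
g(k):  0  0  0  1  1  1  2  0  2  3  1  3  0
The P-positions (g = 0) in 0..12 are 0, 1, 2, 7, 12.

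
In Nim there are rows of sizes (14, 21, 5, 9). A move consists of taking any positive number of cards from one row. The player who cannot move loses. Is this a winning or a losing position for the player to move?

Winning position

Nim-sum: 14 XOR 21 XOR 5 XOR 9 = 23.
The nim-sum is 23 ≠ 0, so this is an N-position: the player to move can win.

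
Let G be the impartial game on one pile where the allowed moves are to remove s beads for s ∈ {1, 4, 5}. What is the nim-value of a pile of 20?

2

Grundy values for subtraction set {1, 4, 5}:
k:     0  1  2  3  4  5  6  7  8  9 10 11 12 13 14 15 16 17 18 19 20
g(k):  0  1  0  1  2  3  2  3  0  1  0  1  2  3  2  3  0  1  0  1  2
So g(20) = 2.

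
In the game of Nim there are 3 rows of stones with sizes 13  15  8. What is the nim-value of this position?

Compute the nim-sum pairwise:
13 ⊕ 15 = 2
2 ⊕ 8 = 10

10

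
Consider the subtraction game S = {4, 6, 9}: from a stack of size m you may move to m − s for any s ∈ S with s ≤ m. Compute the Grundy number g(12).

3

Grundy values for subtraction set {4, 6, 9}:
k:     0  1  2  3  4  5  6  7  8  9 10 11 12
g(k):  0  0  0  0  1  1  1  1  2  2  2  2  3
So g(12) = 3.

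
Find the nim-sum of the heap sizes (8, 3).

Write each in binary and XOR column by column:
  1000  (8)
  0011  (3)
  ----
  1011  (11)

11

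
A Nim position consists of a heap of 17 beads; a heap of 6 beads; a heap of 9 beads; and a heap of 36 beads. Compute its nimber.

58

Compute the nim-sum pairwise:
17 ⊕ 6 = 23
23 ⊕ 9 = 30
30 ⊕ 36 = 58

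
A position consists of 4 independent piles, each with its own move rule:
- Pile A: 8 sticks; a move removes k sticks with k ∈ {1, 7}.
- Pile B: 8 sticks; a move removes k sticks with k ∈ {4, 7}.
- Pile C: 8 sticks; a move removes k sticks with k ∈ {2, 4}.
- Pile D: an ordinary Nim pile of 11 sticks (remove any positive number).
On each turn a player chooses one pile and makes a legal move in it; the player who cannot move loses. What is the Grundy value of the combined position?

8

Grundy values for pile A (subtraction set {1, 7}):
g(0) = mex{} = 0
g(1) = mex{0} = 1
g(2) = mex{1} = 0
g(3) = mex{0} = 1
g(4) = mex{1} = 0
g(5) = mex{0} = 1
g(6) = mex{1} = 0
g(7) = mex{0} = 1
g(8) = mex{1} = 0
So g(8) = 0.
Grundy values for pile B (subtraction set {4, 7}):
g(0) = mex{} = 0
g(1) = mex{} = 0
g(2) = mex{} = 0
g(3) = mex{} = 0
g(4) = mex{0} = 1
g(5) = mex{0} = 1
g(6) = mex{0} = 1
g(7) = mex{0} = 1
g(8) = mex{0,1} = 2
So g(8) = 2.
For pile C, compute g(0), g(1), … with moves {2, 4}:
g(0) = mex{} = 0
g(1) = mex{} = 0
g(2) = mex{0} = 1
g(3) = mex{0} = 1
g(4) = mex{0,1} = 2
g(5) = mex{0,1} = 2
g(6) = mex{1,2} = 0
g(7) = mex{1,2} = 0
g(8) = mex{0,2} = 1
So g(8) = 1.
Pile D is a plain Nim pile of size 11, so its Grundy value is 11.
By the Sprague-Grundy theorem, the Grundy value of a sum of independent games is the XOR of the component values.
Combined value = 0 ⊕ 2 ⊕ 1 ⊕ 11 = 8.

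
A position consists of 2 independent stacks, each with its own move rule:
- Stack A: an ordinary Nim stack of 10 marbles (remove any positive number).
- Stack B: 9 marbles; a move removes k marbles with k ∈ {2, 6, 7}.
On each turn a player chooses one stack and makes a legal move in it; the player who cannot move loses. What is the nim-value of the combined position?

10

Stack A is a plain Nim stack of size 10, so its Grundy value is 10.
Build the Grundy sequence for stack B with g(k) = mex{g(k−s) : s ∈ {2, 6, 7}, s ≤ k}:
k:     0  1  2  3  4  5  6  7  8  9
g(k):  0  0  1  1  0  0  1  1  2  0
So g(9) = 0.
The value of a disjunctive sum is the nim-sum of the parts.
Combined value = 10 ⊕ 0 = 10.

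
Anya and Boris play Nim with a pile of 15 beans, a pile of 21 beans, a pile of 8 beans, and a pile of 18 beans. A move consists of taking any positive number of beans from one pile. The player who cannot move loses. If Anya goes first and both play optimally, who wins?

Boris wins

Write each in binary and XOR column by column:
  01111  (15)
  10101  (21)
  01000  (8)
  10010  (18)
  -----
  00000  (0)
The nim-sum is 0, so this is a P-position: the player to move is in a losing position under optimal play; Anya is about to move from it and so loses — Boris wins.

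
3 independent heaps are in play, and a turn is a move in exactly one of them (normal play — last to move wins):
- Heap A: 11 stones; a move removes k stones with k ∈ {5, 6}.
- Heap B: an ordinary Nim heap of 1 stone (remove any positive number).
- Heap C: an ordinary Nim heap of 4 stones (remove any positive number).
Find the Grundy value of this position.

5

Build the Grundy sequence for heap A with g(k) = mex{g(k−s) : s ∈ {5, 6}, s ≤ k}:
g(0) = mex{} = 0
g(1) = mex{} = 0
g(2) = mex{} = 0
g(3) = mex{} = 0
g(4) = mex{} = 0
g(5) = mex{0} = 1
g(6) = mex{0} = 1
g(7) = mex{0} = 1
g(8) = mex{0} = 1
g(9) = mex{0} = 1
g(10) = mex{0,1} = 2
g(11) = mex{1} = 0
So g(11) = 0.
Heap B is a plain Nim heap of size 1, so its Grundy value is 1.
Heap C is a plain Nim heap of size 4, so its Grundy value is 4.
The value of a disjunctive sum is the nim-sum of the parts.
Combined value = 0 XOR 1 XOR 4 = 5.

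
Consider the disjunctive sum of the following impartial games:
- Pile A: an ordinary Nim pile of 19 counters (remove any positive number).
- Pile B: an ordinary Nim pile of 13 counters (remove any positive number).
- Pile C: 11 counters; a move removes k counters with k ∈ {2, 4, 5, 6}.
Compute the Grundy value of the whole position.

31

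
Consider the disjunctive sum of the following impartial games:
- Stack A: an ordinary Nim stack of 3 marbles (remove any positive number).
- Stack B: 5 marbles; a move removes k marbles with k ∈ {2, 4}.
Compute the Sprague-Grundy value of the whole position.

1

Stack A is a plain Nim stack of size 3, so its Grundy value is 3.
Build the Grundy sequence for stack B with g(k) = mex{g(k−s) : s ∈ {2, 4}, s ≤ k}:
g(0) = mex{} = 0
g(1) = mex{} = 0
g(2) = mex{0} = 1
g(3) = mex{0} = 1
g(4) = mex{0,1} = 2
g(5) = mex{0,1} = 2
So g(5) = 2.
By the Sprague-Grundy theorem, the Grundy value of a sum of independent games is the XOR of the component values.
Combined value = 3 ⊕ 2 = 1.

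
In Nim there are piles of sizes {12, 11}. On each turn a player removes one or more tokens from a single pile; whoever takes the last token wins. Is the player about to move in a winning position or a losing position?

Winning position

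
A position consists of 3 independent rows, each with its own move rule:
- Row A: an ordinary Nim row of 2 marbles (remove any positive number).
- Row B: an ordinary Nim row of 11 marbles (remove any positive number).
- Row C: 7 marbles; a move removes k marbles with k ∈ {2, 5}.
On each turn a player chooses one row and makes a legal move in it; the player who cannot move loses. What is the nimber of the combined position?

9

Row A is a plain Nim row of size 2, so its Grundy value is 2.
Row B is a plain Nim row of size 11, so its Grundy value is 11.
Grundy values for row C (subtraction set {2, 5}):
g(0) = mex{} = 0
g(1) = mex{} = 0
g(2) = mex{0} = 1
g(3) = mex{0} = 1
g(4) = mex{1} = 0
g(5) = mex{0,1} = 2
g(6) = mex{0} = 1
g(7) = mex{1,2} = 0
So g(7) = 0.
The value of a disjunctive sum is the nim-sum of the parts.
Combined value = 2 XOR 11 XOR 0 = 9.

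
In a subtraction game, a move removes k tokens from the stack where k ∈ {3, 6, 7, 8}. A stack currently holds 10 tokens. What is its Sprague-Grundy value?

3

Build the Grundy sequence with g(k) = mex{g(k−s) : s ∈ {3, 6, 7, 8}, s ≤ k}:
g(0) = mex{} = 0
g(1) = mex{} = 0
g(2) = mex{} = 0
g(3) = mex{0} = 1
g(4) = mex{0} = 1
g(5) = mex{0} = 1
g(6) = mex{0,1} = 2
g(7) = mex{0,1} = 2
g(8) = mex{0,1} = 2
g(9) = mex{0,1,2} = 3
g(10) = mex{0,1,2} = 3
So g(10) = 3.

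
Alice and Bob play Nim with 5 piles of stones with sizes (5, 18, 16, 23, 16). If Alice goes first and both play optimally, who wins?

Bob wins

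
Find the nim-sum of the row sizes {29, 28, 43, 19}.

57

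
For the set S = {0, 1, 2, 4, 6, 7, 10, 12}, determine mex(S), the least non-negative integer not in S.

The values 0, 1, 2 are all present; 3 is the first non-negative integer missing from the set.

3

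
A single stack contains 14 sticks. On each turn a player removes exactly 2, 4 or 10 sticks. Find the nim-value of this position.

Compute g(0), g(1), … for moves {2, 4, 10}:
g(0) = mex{} = 0
g(1) = mex{} = 0
g(2) = mex{0} = 1
g(3) = mex{0} = 1
g(4) = mex{0,1} = 2
g(5) = mex{0,1} = 2
g(6) = mex{1,2} = 0
g(7) = mex{1,2} = 0
g(8) = mex{0,2} = 1
g(9) = mex{0,2} = 1
g(10) = mex{0,1} = 2
g(11) = mex{0,1} = 2
g(12) = mex{1,2} = 0
g(13) = mex{1,2} = 0
g(14) = mex{0,2} = 1
So g(14) = 1.

1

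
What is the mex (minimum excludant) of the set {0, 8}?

1

0 is in the set but 1 is not, so the mex is 1.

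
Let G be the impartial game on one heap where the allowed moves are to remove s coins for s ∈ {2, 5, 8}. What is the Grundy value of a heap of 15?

2

Compute g(0), g(1), … for moves {2, 5, 8}:
k:     0  1  2  3  4  5  6  7  8  9 10 11 12 13 14 15
g(k):  0  0  1  1  0  2  1  0  2  1  0  0  1  1  0  2
So g(15) = 2.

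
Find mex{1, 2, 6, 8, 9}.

0

0 is not in the set, so the mex is 0.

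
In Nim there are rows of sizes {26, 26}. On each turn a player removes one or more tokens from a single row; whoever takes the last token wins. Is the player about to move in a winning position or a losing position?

Compute the nim-sum pairwise:
26 XOR 26 = 0
The nim-sum is 0, so this is a P-position: the player to move is in a losing position under optimal play.

Losing position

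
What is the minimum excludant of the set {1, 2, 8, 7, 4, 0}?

3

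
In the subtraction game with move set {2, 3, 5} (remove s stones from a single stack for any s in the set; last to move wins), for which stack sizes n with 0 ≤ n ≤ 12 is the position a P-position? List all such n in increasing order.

Grundy values for subtraction set {2, 3, 5}:
g(0) = mex{} = 0
g(1) = mex{} = 0
g(2) = mex{0} = 1
g(3) = mex{0} = 1
g(4) = mex{0,1} = 2
g(5) = mex{0,1} = 2
g(6) = mex{0,1,2} = 3
g(7) = mex{1,2} = 0
g(8) = mex{1,2,3} = 0
g(9) = mex{0,2,3} = 1
g(10) = mex{0,2} = 1
g(11) = mex{0,1,3} = 2
g(12) = mex{0,1} = 2
The P-positions (g = 0) in 0..12 are 0, 1, 7, 8.

0, 1, 7, 8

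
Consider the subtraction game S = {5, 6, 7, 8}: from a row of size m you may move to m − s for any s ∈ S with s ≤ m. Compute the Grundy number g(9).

1

Grundy values for subtraction set {5, 6, 7, 8}:
g(0) = mex{} = 0
g(1) = mex{} = 0
g(2) = mex{} = 0
g(3) = mex{} = 0
g(4) = mex{} = 0
g(5) = mex{0} = 1
g(6) = mex{0} = 1
g(7) = mex{0} = 1
g(8) = mex{0} = 1
g(9) = mex{0} = 1
So g(9) = 1.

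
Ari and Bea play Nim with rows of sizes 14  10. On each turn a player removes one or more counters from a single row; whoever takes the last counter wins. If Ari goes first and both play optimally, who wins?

Ari wins

Nim-sum: 14 XOR 10 = 4.
The nim-sum is 4 ≠ 0, so this is an N-position: the player to move can win; Ari has a winning move.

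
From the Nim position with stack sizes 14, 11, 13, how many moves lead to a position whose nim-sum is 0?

3

Nim-sum: 14 ^ 11 ^ 13 = 8.
The overall nim-sum is X = 8. A stack of size p has a winning move iff p XOR X < p (reduce it to p XOR X).
  14: 14 XOR 8 = 6 < 14 — winning move (to 6).
  11: 11 XOR 8 = 3 < 11 — winning move (to 3).
  13: 13 XOR 8 = 5 < 13 — winning move (to 5).
That gives 3 winning moves.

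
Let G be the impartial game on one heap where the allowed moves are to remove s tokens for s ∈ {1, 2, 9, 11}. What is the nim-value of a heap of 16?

Compute g(0), g(1), … for moves {1, 2, 9, 11}:
k:     0  1  2  3  4  5  6  7  8  9 10 11 12 13 14 15 16
g(k):  0  1  2  0  1  2  0  1  2  3  0  1  2  0  1  2  0
So g(16) = 0.

0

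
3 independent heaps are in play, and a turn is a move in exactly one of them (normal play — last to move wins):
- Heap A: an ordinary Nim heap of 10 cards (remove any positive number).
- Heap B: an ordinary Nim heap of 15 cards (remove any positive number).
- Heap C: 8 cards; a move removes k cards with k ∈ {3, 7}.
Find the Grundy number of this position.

7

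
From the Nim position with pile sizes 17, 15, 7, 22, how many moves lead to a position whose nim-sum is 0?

1

Nim-sum: 17 XOR 15 XOR 7 XOR 22 = 15.
The overall nim-sum is X = 15. A pile of size p has a winning move iff p XOR X < p (reduce it to p XOR X).
  17: 17 XOR 15 = 30 ≥ 17 — no move.
  15: 15 XOR 15 = 0 < 15 — winning move (to 0).
  7: 7 XOR 15 = 8 ≥ 7 — no move.
  22: 22 XOR 15 = 25 ≥ 22 — no move.
That gives 1 winning move.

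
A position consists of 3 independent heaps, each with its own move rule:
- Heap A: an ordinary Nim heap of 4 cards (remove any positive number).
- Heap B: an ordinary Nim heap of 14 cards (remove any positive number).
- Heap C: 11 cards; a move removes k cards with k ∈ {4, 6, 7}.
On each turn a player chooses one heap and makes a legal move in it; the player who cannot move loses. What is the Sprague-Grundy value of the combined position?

10

Heap A is a plain Nim heap of size 4, so its Grundy value is 4.
Heap B is a plain Nim heap of size 14, so its Grundy value is 14.
Grundy values for heap C (subtraction set {4, 6, 7}):
k:     0  1  2  3  4  5  6  7  8  9 10 11
g(k):  0  0  0  0  1  1  1  1  2  2  2  0
So g(11) = 0.
The value of a disjunctive sum is the nim-sum of the parts.
Combined value = 4 ⊕ 14 ⊕ 0 = 10.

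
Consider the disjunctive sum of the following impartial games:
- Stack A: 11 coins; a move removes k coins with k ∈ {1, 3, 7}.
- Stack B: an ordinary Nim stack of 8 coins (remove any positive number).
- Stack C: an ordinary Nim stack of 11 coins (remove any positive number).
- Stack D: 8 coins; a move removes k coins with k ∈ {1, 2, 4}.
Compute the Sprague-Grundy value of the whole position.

Build the Grundy sequence for stack A with g(k) = mex{g(k−s) : s ∈ {1, 3, 7}, s ≤ k}:
g(0) = mex{} = 0
g(1) = mex{0} = 1
g(2) = mex{1} = 0
g(3) = mex{0} = 1
g(4) = mex{1} = 0
g(5) = mex{0} = 1
g(6) = mex{1} = 0
g(7) = mex{0} = 1
g(8) = mex{1} = 0
g(9) = mex{0} = 1
g(10) = mex{1} = 0
g(11) = mex{0} = 1
So g(11) = 1.
Stack B is a plain Nim stack of size 8, so its Grundy value is 8.
Stack C is a plain Nim stack of size 11, so its Grundy value is 11.
Grundy values for stack D (subtraction set {1, 2, 4}):
k:     0  1  2  3  4  5  6  7  8
g(k):  0  1  2  0  1  2  0  1  2
So g(8) = 2.
By the Sprague-Grundy theorem, the Grundy value of a sum of independent games is the XOR of the component values.
Combined value = 1 XOR 8 XOR 11 XOR 2 = 0.

0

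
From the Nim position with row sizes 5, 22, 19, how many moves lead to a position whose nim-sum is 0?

0

In binary:
  00101  (5)
  10110  (22)
  10011  (19)
  -----
  00000  (0)
The nim-sum is already 0, so every move leaves a nonzero nim-sum — there are no winning moves.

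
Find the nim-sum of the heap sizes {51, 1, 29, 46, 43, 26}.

Bitwise XOR of the heap sizes:
  110011  (51)
  000001  (1)
  011101  (29)
  101110  (46)
  101011  (43)
  011010  (26)
  ------
  110000  (48)

48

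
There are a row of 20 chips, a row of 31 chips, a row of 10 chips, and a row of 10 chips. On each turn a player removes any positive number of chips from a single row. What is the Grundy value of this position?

Write each in binary and XOR column by column:
  10100  (20)
  11111  (31)
  01010  (10)
  01010  (10)
  -----
  01011  (11)

11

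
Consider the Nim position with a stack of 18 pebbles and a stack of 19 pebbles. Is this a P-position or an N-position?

Nim-sum: 18 ⊕ 19 = 1.
The nim-sum is 1 ≠ 0, so this is an N-position: the player to move can win.

N-position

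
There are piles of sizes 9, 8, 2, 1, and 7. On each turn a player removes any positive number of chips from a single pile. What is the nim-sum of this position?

Bitwise XOR of the heap sizes:
  1001  (9)
  1000  (8)
  0010  (2)
  0001  (1)
  0111  (7)
  ----
  0101  (5)

5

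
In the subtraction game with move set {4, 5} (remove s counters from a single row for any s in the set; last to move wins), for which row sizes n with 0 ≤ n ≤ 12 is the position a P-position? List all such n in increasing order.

0, 1, 2, 3, 9, 10, 11, 12

Grundy values for subtraction set {4, 5}:
k:     0  1  2  3  4  5  6  7  8  9 10 11 12
g(k):  0  0  0  0  1  1  1  1  2  0  0  0  0
The P-positions (g = 0) in 0..12 are 0, 1, 2, 3, 9, 10, 11, 12.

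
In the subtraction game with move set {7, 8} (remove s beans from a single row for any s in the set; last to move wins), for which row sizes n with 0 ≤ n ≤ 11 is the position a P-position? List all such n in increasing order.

0, 1, 2, 3, 4, 5, 6

Build the Grundy sequence with g(k) = mex{g(k−s) : s ∈ {7, 8}, s ≤ k}:
k:     0  1  2  3  4  5  6  7  8  9 10 11
g(k):  0  0  0  0  0  0  0  1  1  1  1  1
The P-positions (g = 0) in 0..11 are 0, 1, 2, 3, 4, 5, 6.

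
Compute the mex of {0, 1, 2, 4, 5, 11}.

The values 0, 1, 2 are all present; 3 is the first non-negative integer missing from the set.

3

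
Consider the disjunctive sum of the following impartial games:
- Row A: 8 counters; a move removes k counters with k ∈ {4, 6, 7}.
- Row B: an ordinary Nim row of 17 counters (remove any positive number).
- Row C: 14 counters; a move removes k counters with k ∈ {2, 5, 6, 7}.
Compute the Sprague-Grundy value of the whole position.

Build the Grundy sequence for row A with g(k) = mex{g(k−s) : s ∈ {4, 6, 7}, s ≤ k}:
g(0) = mex{} = 0
g(1) = mex{} = 0
g(2) = mex{} = 0
g(3) = mex{} = 0
g(4) = mex{0} = 1
g(5) = mex{0} = 1
g(6) = mex{0} = 1
g(7) = mex{0} = 1
g(8) = mex{0,1} = 2
So g(8) = 2.
Row B is a plain Nim row of size 17, so its Grundy value is 17.
Grundy values for row C (subtraction set {2, 5, 6, 7}):
k:     0  1  2  3  4  5  6  7  8  9 10 11 12 13 14
g(k):  0  0  1  1  0  2  1  3  2  2  3  3  0  0  1
So g(14) = 1.
The value of a disjunctive sum is the nim-sum of the parts.
Combined value = 2 XOR 17 XOR 1 = 18.

18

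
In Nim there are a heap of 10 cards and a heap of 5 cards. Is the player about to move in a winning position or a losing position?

Bitwise XOR of the heap sizes:
  1010  (10)
  0101  (5)
  ----
  1111  (15)
The nim-sum is 15 ≠ 0, so this is an N-position: the player to move can win.

Winning position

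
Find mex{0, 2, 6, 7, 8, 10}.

0 is in the set but 1 is not, so the mex is 1.

1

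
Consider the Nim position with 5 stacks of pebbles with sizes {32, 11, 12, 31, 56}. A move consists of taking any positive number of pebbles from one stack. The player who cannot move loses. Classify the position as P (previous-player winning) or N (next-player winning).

P-position

In binary:
  100000  (32)
  001011  (11)
  001100  (12)
  011111  (31)
  111000  (56)
  ------
  000000  (0)
The nim-sum is 0, so this is a P-position: the player to move is in a losing position under optimal play.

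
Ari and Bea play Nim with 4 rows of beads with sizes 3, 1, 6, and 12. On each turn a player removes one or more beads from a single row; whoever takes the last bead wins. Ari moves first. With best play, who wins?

Nim-sum: 3 XOR 1 XOR 6 XOR 12 = 8.
The nim-sum is 8 ≠ 0, so this is an N-position: the player to move can win; Ari has a winning move.

Ari wins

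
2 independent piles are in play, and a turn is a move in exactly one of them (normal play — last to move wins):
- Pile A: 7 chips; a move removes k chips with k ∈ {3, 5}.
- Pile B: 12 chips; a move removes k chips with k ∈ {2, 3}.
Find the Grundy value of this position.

3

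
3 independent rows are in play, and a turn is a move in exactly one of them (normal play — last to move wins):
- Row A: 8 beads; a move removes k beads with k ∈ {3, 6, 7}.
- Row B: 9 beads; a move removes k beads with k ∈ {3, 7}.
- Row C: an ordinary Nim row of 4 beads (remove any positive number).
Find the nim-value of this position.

For row A, compute g(0), g(1), … with moves {3, 6, 7}:
g(0) = mex{} = 0
g(1) = mex{} = 0
g(2) = mex{} = 0
g(3) = mex{0} = 1
g(4) = mex{0} = 1
g(5) = mex{0} = 1
g(6) = mex{0,1} = 2
g(7) = mex{0,1} = 2
g(8) = mex{0,1} = 2
So g(8) = 2.
Grundy values for row B (subtraction set {3, 7}):
g(0) = mex{} = 0
g(1) = mex{} = 0
g(2) = mex{} = 0
g(3) = mex{0} = 1
g(4) = mex{0} = 1
g(5) = mex{0} = 1
g(6) = mex{1} = 0
g(7) = mex{0,1} = 2
g(8) = mex{0,1} = 2
g(9) = mex{0} = 1
So g(9) = 1.
Row C is a plain Nim row of size 4, so its Grundy value is 4.
The value of a disjunctive sum is the nim-sum of the parts.
Combined value = 2 XOR 1 XOR 4 = 7.

7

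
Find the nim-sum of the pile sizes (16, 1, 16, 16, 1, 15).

31

Compute the nim-sum pairwise:
16 ^ 1 = 17
17 ^ 16 = 1
1 ^ 16 = 17
17 ^ 1 = 16
16 ^ 15 = 31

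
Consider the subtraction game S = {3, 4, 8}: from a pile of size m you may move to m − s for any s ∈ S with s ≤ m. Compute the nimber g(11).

3

Grundy values for subtraction set {3, 4, 8}:
k:     0  1  2  3  4  5  6  7  8  9 10 11
g(k):  0  0  0  1  1  1  2  0  2  3  1  3
So g(11) = 3.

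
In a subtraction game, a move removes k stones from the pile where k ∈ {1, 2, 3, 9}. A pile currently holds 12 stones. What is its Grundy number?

Compute g(0), g(1), … for moves {1, 2, 3, 9}:
k:     0  1  2  3  4  5  6  7  8  9 10 11 12
g(k):  0  1  2  3  0  1  2  3  0  1  2  3  0
So g(12) = 0.

0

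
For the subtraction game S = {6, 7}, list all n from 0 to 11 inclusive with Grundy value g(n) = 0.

0, 1, 2, 3, 4, 5

Grundy values for subtraction set {6, 7}:
k:     0  1  2  3  4  5  6  7  8  9 10 11
g(k):  0  0  0  0  0  0  1  1  1  1  1  1
The P-positions (g = 0) in 0..11 are 0, 1, 2, 3, 4, 5.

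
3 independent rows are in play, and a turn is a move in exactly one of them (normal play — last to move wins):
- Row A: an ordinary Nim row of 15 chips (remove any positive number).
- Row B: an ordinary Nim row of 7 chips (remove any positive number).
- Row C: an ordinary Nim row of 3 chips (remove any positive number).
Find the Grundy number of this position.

11

Row A is a plain Nim row of size 15, so its Grundy value is 15.
Row B is a plain Nim row of size 7, so its Grundy value is 7.
Row C is a plain Nim row of size 3, so its Grundy value is 3.
By the Sprague-Grundy theorem, the Grundy value of a sum of independent games is the XOR of the component values.
Combined value = 15 ⊕ 7 ⊕ 3 = 11.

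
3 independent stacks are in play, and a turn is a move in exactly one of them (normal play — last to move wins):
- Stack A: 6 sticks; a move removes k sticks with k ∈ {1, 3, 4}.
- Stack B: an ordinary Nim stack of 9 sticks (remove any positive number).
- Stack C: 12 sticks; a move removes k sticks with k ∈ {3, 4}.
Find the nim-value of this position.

Build the Grundy sequence for stack A with g(k) = mex{g(k−s) : s ∈ {1, 3, 4}, s ≤ k}:
g(0) = mex{} = 0
g(1) = mex{0} = 1
g(2) = mex{1} = 0
g(3) = mex{0} = 1
g(4) = mex{0,1} = 2
g(5) = mex{0,1,2} = 3
g(6) = mex{0,1,3} = 2
So g(6) = 2.
Stack B is a plain Nim stack of size 9, so its Grundy value is 9.
Grundy values for stack C (subtraction set {3, 4}):
g(0) = mex{} = 0
g(1) = mex{} = 0
g(2) = mex{} = 0
g(3) = mex{0} = 1
g(4) = mex{0} = 1
g(5) = mex{0} = 1
g(6) = mex{0,1} = 2
g(7) = mex{1} = 0
g(8) = mex{1} = 0
g(9) = mex{1,2} = 0
g(10) = mex{0,2} = 1
g(11) = mex{0} = 1
g(12) = mex{0} = 1
So g(12) = 1.
By the Sprague-Grundy theorem, the Grundy value of a sum of independent games is the XOR of the component values.
Combined value = 2 ⊕ 9 ⊕ 1 = 10.

10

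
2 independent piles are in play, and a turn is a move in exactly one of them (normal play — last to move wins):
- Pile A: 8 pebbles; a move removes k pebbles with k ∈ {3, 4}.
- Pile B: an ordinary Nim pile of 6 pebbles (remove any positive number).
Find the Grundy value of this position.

6

Grundy values for pile A (subtraction set {3, 4}):
k:     0  1  2  3  4  5  6  7  8
g(k):  0  0  0  1  1  1  2  0  0
So g(8) = 0.
Pile B is a plain Nim pile of size 6, so its Grundy value is 6.
By the Sprague-Grundy theorem, the Grundy value of a sum of independent games is the XOR of the component values.
Combined value = 0 XOR 6 = 6.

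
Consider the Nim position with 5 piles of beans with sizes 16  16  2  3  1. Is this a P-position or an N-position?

P-position

Write each in binary and XOR column by column:
  10000  (16)
  10000  (16)
  00010  (2)
  00011  (3)
  00001  (1)
  -----
  00000  (0)
The nim-sum is 0, so this is a P-position: the player to move is in a losing position under optimal play.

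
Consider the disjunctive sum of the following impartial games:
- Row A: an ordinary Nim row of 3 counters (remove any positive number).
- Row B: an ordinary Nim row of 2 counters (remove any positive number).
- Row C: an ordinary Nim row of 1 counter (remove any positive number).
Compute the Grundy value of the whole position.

0

Row A is a plain Nim row of size 3, so its Grundy value is 3.
Row B is a plain Nim row of size 2, so its Grundy value is 2.
Row C is a plain Nim row of size 1, so its Grundy value is 1.
By the Sprague-Grundy theorem, the Grundy value of a sum of independent games is the XOR of the component values.
Combined value = 3 ⊕ 2 ⊕ 1 = 0.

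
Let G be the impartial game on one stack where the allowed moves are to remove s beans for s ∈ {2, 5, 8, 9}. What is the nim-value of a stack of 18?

0

Build the Grundy sequence with g(k) = mex{g(k−s) : s ∈ {2, 5, 8, 9}, s ≤ k}:
k:     0  1  2  3  4  5  6  7  8  9 10 11 12 13 14 15 16 17 18
g(k):  0  0  1  1  0  2  1  0  2  1  3  0  2  1  0  2  1  0  0
So g(18) = 0.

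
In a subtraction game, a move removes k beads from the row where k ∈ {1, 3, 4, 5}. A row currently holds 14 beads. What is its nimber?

Build the Grundy sequence with g(k) = mex{g(k−s) : s ∈ {1, 3, 4, 5}, s ≤ k}:
k:     0  1  2  3  4  5  6  7  8  9 10 11 12 13 14
g(k):  0  1  0  1  2  3  2  3  0  1  0  1  2  3  2
So g(14) = 2.

2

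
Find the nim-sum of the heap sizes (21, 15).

26

Compute the nim-sum pairwise:
21 ^ 15 = 26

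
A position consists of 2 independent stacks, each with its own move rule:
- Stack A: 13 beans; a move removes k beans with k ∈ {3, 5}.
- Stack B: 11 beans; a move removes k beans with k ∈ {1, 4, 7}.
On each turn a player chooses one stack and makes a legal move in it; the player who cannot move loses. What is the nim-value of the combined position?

For stack A, compute g(0), g(1), … with moves {3, 5}:
k:     0  1  2  3  4  5  6  7  8  9 10 11 12 13
g(k):  0  0  0  1  1  1  2  2  0  0  0  1  1  1
So g(13) = 1.
For stack B, compute g(0), g(1), … with moves {1, 4, 7}:
k:     0  1  2  3  4  5  6  7  8  9 10 11
g(k):  0  1  0  1  2  0  1  2  0  1  0  1
So g(11) = 1.
The value of a disjunctive sum is the nim-sum of the parts.
Combined value = 1 ⊕ 1 = 0.

0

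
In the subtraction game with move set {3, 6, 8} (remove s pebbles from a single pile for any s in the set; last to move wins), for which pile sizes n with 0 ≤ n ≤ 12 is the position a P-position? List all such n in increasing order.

Compute g(0), g(1), … for moves {3, 6, 8}:
k:     0  1  2  3  4  5  6  7  8  9 10 11 12
g(k):  0  0  0  1  1  1  2  2  2  3  3  0  0
The P-positions (g = 0) in 0..12 are 0, 1, 2, 11, 12.

0, 1, 2, 11, 12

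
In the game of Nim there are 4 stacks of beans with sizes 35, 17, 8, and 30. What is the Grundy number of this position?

36

In binary:
  100011  (35)
  010001  (17)
  001000  (8)
  011110  (30)
  ------
  100100  (36)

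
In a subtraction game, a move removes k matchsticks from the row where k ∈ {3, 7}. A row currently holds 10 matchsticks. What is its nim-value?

Grundy values for subtraction set {3, 7}:
k:     0  1  2  3  4  5  6  7  8  9 10
g(k):  0  0  0  1  1  1  0  2  2  1  0
So g(10) = 0.

0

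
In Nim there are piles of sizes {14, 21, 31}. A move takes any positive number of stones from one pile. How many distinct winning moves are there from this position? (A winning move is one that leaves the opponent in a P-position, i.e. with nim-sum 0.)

3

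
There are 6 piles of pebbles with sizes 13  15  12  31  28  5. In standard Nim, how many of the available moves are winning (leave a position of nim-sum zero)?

5

Compute the nim-sum pairwise:
13 XOR 15 = 2
2 XOR 12 = 14
14 XOR 31 = 17
17 XOR 28 = 13
13 XOR 5 = 8
The overall nim-sum is X = 8. A pile of size p has a winning move iff p XOR X < p (reduce it to p XOR X).
  13: 13 XOR 8 = 5 < 13 — winning move (to 5).
  15: 15 XOR 8 = 7 < 15 — winning move (to 7).
  12: 12 XOR 8 = 4 < 12 — winning move (to 4).
  31: 31 XOR 8 = 23 < 31 — winning move (to 23).
  28: 28 XOR 8 = 20 < 28 — winning move (to 20).
  5: 5 XOR 8 = 13 ≥ 5 — no move.
That gives 5 winning moves.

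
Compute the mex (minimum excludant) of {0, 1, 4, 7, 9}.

2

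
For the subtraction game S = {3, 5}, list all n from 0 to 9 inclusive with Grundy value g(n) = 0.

0, 1, 2, 8, 9

Compute g(0), g(1), … for moves {3, 5}:
g(0) = mex{} = 0
g(1) = mex{} = 0
g(2) = mex{} = 0
g(3) = mex{0} = 1
g(4) = mex{0} = 1
g(5) = mex{0} = 1
g(6) = mex{0,1} = 2
g(7) = mex{0,1} = 2
g(8) = mex{1} = 0
g(9) = mex{1,2} = 0
The P-positions (g = 0) in 0..9 are 0, 1, 2, 8, 9.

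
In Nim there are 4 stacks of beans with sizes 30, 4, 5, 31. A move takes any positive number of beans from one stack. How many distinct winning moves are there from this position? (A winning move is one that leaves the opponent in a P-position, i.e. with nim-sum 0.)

0

Compute the nim-sum pairwise:
30 ^ 4 = 26
26 ^ 5 = 31
31 ^ 31 = 0
The nim-sum is already 0, so every move leaves a nonzero nim-sum — there are no winning moves.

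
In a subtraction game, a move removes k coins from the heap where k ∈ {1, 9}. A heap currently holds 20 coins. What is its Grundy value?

Build the Grundy sequence with g(k) = mex{g(k−s) : s ∈ {1, 9}, s ≤ k}:
k:     0  1  2  3  4  5  6  7  8  9 10 11 12 13 14 15 16 17 18 19 20
g(k):  0  1  0  1  0  1  0  1  0  1  0  1  0  1  0  1  0  1  0  1  0
So g(20) = 0.

0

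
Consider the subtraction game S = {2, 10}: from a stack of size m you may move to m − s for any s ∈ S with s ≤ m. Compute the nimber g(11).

1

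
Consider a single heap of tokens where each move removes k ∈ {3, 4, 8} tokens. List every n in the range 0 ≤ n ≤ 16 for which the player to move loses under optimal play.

Compute g(0), g(1), … for moves {3, 4, 8}:
k:     0  1  2  3  4  5  6  7  8  9 10 11 12 13 14 15 16
g(k):  0  0  0  1  1  1  2  0  2  3  1  3  0  0  0  1  1
The P-positions (g = 0) in 0..16 are 0, 1, 2, 7, 12, 13, 14.

0, 1, 2, 7, 12, 13, 14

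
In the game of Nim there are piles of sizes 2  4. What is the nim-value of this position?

Compute the nim-sum pairwise:
2 ⊕ 4 = 6

6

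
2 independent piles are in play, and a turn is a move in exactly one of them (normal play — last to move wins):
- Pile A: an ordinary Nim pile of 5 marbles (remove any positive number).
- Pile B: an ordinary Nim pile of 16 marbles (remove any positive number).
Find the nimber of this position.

21

Pile A is a plain Nim pile of size 5, so its Grundy value is 5.
Pile B is a plain Nim pile of size 16, so its Grundy value is 16.
The value of a disjunctive sum is the nim-sum of the parts.
Combined value = 5 XOR 16 = 21.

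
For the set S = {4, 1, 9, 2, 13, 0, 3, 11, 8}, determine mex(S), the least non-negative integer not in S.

5

The values 0, 1, 2, 3, 4 are all present; 5 is the first non-negative integer missing from the set.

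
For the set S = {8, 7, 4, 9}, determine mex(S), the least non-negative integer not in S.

0

0 is not in the set, so the mex is 0.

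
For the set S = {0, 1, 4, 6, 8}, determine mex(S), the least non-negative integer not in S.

2

The values 0, 1 are all present; 2 is the first non-negative integer missing from the set.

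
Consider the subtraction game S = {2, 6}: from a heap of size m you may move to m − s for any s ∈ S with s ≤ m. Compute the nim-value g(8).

Compute g(0), g(1), … for moves {2, 6}:
g(0) = mex{} = 0
g(1) = mex{} = 0
g(2) = mex{0} = 1
g(3) = mex{0} = 1
g(4) = mex{1} = 0
g(5) = mex{1} = 0
g(6) = mex{0} = 1
g(7) = mex{0} = 1
g(8) = mex{1} = 0
So g(8) = 0.

0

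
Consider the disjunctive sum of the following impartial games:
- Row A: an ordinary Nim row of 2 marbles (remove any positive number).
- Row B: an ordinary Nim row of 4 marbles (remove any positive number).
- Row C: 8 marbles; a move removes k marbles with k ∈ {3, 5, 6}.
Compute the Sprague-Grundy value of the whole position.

4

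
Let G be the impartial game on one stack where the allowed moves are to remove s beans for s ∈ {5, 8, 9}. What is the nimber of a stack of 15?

0

Grundy values for subtraction set {5, 8, 9}:
k:     0  1  2  3  4  5  6  7  8  9 10 11 12 13 14 15
g(k):  0  0  0  0  0  1  1  1  1  1  2  2  2  2  0  0
So g(15) = 0.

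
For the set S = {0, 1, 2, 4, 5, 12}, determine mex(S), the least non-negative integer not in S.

The values 0, 1, 2 are all present; 3 is the first non-negative integer missing from the set.

3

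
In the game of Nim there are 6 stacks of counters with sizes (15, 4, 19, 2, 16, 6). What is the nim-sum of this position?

Nim-sum: 15 ⊕ 4 ⊕ 19 ⊕ 2 ⊕ 16 ⊕ 6 = 12.

12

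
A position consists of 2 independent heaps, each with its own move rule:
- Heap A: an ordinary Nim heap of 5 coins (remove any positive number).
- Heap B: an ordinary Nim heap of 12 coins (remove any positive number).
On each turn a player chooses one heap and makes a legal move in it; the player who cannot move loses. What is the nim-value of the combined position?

9

Heap A is a plain Nim heap of size 5, so its Grundy value is 5.
Heap B is a plain Nim heap of size 12, so its Grundy value is 12.
The value of a disjunctive sum is the nim-sum of the parts.
Combined value = 5 ⊕ 12 = 9.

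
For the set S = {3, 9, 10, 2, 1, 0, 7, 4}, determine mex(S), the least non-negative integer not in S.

5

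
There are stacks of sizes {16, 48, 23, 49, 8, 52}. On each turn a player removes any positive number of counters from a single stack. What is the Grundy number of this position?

Nim-sum: 16 ^ 48 ^ 23 ^ 49 ^ 8 ^ 52 = 58.

58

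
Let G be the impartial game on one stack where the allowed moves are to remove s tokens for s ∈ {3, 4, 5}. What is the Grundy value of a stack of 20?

Compute g(0), g(1), … for moves {3, 4, 5}:
k:     0  1  2  3  4  5  6  7  8  9 10 11 12 13 14 15 16 17 18 19 20
g(k):  0  0  0  1  1  1  2  2  0  0  0  1  1  1  2  2  0  0  0  1  1
So g(20) = 1.

1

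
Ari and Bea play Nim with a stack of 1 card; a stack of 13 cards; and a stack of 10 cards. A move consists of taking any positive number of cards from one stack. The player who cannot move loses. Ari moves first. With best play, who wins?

Ari wins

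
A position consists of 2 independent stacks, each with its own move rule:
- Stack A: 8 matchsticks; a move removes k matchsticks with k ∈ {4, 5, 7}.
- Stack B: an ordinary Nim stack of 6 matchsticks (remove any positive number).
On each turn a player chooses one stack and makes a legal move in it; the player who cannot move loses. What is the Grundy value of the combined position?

4

Grundy values for stack A (subtraction set {4, 5, 7}):
k:     0  1  2  3  4  5  6  7  8
g(k):  0  0  0  0  1  1  1  1  2
So g(8) = 2.
Stack B is a plain Nim stack of size 6, so its Grundy value is 6.
The value of a disjunctive sum is the nim-sum of the parts.
Combined value = 2 ⊕ 6 = 4.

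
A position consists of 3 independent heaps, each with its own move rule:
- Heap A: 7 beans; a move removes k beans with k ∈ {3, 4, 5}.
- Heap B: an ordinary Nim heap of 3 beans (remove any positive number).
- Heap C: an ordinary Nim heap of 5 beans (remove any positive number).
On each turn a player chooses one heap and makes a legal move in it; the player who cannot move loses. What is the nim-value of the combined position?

For heap A, compute g(0), g(1), … with moves {3, 4, 5}:
k:     0  1  2  3  4  5  6  7
g(k):  0  0  0  1  1  1  2  2
So g(7) = 2.
Heap B is a plain Nim heap of size 3, so its Grundy value is 3.
Heap C is a plain Nim heap of size 5, so its Grundy value is 5.
The value of a disjunctive sum is the nim-sum of the parts.
Combined value = 2 XOR 3 XOR 5 = 4.

4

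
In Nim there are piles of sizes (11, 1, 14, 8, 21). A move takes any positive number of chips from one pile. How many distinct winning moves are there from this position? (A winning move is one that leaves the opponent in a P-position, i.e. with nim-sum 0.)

1

Write each in binary and XOR column by column:
  01011  (11)
  00001  (1)
  01110  (14)
  01000  (8)
  10101  (21)
  -----
  11001  (25)
The overall nim-sum is X = 25. A pile of size p has a winning move iff p XOR X < p (reduce it to p XOR X).
  11: 11 XOR 25 = 18 ≥ 11 — no move.
  1: 1 XOR 25 = 24 ≥ 1 — no move.
  14: 14 XOR 25 = 23 ≥ 14 — no move.
  8: 8 XOR 25 = 17 ≥ 8 — no move.
  21: 21 XOR 25 = 12 < 21 — winning move (to 12).
That gives 1 winning move.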